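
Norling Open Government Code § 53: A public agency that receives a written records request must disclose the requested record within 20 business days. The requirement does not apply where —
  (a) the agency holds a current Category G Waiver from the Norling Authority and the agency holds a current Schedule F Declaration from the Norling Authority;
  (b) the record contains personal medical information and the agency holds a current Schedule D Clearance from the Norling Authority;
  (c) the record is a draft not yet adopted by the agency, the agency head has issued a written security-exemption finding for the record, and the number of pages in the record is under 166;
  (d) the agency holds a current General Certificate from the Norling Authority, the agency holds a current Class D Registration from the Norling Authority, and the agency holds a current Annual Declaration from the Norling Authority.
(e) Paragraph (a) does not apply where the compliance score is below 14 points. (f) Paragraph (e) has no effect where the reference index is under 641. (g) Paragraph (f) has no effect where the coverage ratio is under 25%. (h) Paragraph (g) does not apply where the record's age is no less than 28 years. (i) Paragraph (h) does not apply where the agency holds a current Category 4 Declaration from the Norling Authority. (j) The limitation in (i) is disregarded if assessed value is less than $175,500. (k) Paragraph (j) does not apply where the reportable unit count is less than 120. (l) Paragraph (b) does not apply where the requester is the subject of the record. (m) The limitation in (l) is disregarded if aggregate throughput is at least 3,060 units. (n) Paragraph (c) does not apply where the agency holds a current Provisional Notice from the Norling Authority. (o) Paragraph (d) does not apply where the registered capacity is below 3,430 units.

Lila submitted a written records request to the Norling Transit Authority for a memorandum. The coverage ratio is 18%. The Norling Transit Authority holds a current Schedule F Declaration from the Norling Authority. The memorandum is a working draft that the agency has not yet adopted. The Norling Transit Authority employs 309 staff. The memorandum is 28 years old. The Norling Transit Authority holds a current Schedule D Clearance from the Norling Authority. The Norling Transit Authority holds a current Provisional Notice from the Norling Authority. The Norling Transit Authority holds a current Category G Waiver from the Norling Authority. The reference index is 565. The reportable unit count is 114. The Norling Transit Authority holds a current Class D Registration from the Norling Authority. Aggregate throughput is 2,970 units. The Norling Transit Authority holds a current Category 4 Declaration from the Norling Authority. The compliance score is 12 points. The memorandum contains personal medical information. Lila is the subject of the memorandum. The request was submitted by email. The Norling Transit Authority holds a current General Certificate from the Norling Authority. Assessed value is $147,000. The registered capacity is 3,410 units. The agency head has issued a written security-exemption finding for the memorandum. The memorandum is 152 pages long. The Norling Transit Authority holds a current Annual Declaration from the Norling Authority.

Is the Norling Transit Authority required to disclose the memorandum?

Yes — the Norling Transit Authority must disclose the memorandum.

Exception (a)'s conditions are all satisfied: a current Category G Waiver is held; a current Schedule F Declaration is held. But: (e) operates against (a): the compliance score is 12 points, below the 14 points limit. (f) operates (the reference index is 565, under the 641 limit), but yields to (g): (g) operates against (f): the coverage ratio is 18%, under the 25% limit. (h) would limit (g) — the record's age is 28 years, meeting the 28 years threshold — but (i) sets (h) aside: (i) operates against (h): a current Category 4 Declaration is held. (j) applies (assessed value is $147,000, less than the $175,500 limit), but is displaced by (k): (k) is triggered — the reportable unit count is 114, less than the 120 limit. So (a) is unavailable.
Exception (b)'s conditions are all satisfied: the memorandum contains personal medical information; a current Schedule D Clearance is held. But: (l) operates against (b): Lila is the subject of the memorandum. (m), which would lift (l), is not triggered — aggregate throughput is 2,970 units, short of 3,060 units. So (b) is unavailable.
Exception (c)'s conditions are all satisfied: the memorandum is an unadopted draft; a written security-exemption finding has been issued; the number of pages in the record is 152, under the 166 limit. But applying paragraph (n): (n) operates — a current Provisional Notice is held. Exception (c) does not apply.
Exception (d): a current General Certificate is held; a current Class D Registration is held; a current Annual Declaration is held — every condition holds. Turning to paragraph (o): (o) operates against (d): the registered capacity is 3,410 units, below the 3,430 units limit. Exception (d) does not apply.
None of the exceptions is available; § 53 applies in full.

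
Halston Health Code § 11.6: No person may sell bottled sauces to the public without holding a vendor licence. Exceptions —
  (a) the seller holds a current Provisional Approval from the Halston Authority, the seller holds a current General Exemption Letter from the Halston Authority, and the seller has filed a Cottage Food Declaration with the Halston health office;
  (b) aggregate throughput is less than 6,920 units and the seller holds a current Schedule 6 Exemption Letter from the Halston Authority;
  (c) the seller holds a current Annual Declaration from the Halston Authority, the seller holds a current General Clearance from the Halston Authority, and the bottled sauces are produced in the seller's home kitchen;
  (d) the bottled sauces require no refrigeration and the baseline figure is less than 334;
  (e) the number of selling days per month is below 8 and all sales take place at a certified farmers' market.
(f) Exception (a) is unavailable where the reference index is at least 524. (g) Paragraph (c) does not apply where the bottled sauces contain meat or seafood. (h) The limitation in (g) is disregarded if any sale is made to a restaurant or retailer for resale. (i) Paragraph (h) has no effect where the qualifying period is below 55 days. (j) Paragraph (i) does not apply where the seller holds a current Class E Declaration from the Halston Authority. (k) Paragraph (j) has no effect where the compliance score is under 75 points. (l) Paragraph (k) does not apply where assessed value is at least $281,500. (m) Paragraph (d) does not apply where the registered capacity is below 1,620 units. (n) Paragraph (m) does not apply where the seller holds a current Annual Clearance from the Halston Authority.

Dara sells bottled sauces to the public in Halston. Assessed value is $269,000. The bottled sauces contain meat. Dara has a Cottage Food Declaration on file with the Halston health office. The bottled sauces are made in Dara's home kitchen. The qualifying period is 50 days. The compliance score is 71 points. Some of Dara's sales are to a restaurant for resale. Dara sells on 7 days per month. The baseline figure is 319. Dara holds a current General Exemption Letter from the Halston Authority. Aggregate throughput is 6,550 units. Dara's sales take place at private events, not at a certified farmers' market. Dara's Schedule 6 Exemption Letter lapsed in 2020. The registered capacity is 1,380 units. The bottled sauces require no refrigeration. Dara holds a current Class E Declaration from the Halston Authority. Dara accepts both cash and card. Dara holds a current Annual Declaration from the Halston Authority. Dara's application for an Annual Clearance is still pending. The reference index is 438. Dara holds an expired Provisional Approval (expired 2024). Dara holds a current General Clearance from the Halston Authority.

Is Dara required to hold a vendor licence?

Yes — Dara must hold a vendor licence.

Exception (a) requires that the seller holds a current Provisional Approval from the Halston Authority; but no current Provisional Approval is held, so (a) is unavailable.
Exception (b) fails — there is no Schedule 6 Exemption Letter in force.
Exception (c): a current Annual Declaration is held; a current General Clearance is held; the bottled sauces are home-kitchen produced — every condition holds. However, paragraphs (g)–(l) must be considered: (g) is engaged — the bottled sauces contain meat. (h) is triggered (some sales are to a restaurant for resale), but is overridden by (i): (i) operates against (h): the qualifying period is 50 days, below the 55 days limit. (j) would limit (i) — a current Class E Declaration is held — but (k) sets (j) aside: (k) operates against (j): the compliance score is 71 points, under the 75 points limit. (l) is not engaged (assessed value is $269,000, short of $281,500), so (k) stands. So (c) is unavailable.
All of (d)'s requirements are met (the bottled sauces are shelf-stable; the baseline figure is 319, less than the 334 limit). But: (m) operates against (d): the registered capacity is 1,380 units, below the 1,620 units limit. (n), which would lift (m), is inapplicable — no current Annual Clearance is held. So (d) is unavailable.
Exception (e) requires that all sales take place at a certified farmers' market; but sales are at private events, not a certified farmers' market, so (e) is unavailable.
None of the exceptions is available; § 11.6 applies in full.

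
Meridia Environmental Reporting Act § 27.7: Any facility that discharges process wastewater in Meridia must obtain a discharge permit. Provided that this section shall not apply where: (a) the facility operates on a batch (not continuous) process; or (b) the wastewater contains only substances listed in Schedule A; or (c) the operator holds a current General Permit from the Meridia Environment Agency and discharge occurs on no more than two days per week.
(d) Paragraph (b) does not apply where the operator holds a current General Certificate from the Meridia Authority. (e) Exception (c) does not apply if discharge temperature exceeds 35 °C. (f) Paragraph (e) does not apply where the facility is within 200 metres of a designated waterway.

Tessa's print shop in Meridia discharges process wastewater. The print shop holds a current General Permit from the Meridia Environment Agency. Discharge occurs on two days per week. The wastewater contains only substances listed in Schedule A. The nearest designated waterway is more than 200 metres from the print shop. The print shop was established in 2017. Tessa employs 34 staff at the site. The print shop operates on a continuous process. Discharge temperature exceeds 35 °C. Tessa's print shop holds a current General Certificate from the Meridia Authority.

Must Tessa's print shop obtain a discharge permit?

Exception (a) fails — the facility operates on a continuous process.
Exception (b)'s conditions are all satisfied: the wastewater is Schedule-A-only. Turning to paragraph (d): (d) operates against (b): a current General Certificate is held. (b) is therefore removed.
Exception (c)'s conditions are all satisfied: a current General Permit is held; discharge occurs on no more than two days per week. But: (e) applies — discharge temperature exceeds 35 °C. (f), which would lift (e), is inapplicable — the print shop is more than 200 m from any designated waterway. (c) is therefore removed.
No exception is made out. Tessa's print shop falls within the general rule.

Yes — Tessa's print shop must obtain a discharge permit.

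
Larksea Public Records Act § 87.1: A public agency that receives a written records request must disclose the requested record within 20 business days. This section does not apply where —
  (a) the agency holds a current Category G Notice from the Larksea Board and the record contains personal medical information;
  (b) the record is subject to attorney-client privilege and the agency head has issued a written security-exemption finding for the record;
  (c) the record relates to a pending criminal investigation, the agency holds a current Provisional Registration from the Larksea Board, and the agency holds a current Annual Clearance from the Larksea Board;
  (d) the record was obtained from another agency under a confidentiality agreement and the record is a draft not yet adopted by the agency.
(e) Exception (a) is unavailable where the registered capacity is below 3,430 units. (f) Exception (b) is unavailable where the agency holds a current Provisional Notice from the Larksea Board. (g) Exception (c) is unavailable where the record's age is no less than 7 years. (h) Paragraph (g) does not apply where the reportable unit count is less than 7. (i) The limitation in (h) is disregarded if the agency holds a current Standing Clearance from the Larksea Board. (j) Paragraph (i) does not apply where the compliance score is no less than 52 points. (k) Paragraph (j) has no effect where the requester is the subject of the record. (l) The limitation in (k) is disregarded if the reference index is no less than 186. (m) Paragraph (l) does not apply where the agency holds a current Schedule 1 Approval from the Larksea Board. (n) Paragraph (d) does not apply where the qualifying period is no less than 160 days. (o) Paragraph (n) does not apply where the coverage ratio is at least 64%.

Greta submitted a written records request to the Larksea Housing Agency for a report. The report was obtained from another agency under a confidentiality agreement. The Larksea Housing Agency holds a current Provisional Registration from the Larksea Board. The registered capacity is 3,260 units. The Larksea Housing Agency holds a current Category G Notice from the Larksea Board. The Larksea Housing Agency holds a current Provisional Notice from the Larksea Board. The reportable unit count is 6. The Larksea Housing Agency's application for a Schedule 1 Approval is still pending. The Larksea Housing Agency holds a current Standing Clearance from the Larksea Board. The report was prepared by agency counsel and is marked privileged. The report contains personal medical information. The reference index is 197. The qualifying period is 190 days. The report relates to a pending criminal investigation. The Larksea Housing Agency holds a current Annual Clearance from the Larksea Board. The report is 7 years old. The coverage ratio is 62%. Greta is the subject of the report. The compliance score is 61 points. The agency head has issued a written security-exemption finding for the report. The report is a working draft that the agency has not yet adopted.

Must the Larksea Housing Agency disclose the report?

Exception (a): a current Category G Notice is held; the report contains personal medical information — every condition holds. Turning to paragraph (e): (e) operates — the registered capacity is 3,260 units, below the 3,430 units limit. So (a) is unavailable.
Exception (b) is satisfied on its face — the report is privileged; a written security-exemption finding has been issued. However, paragraph (f) must be considered: (f) applies — a current Provisional Notice is held. Exception (b) does not apply.
Exception (c)'s conditions are all satisfied: the report relates to a pending investigation; a current Provisional Registration is held; a current Annual Clearance is held. As to paragraphs (g)–(m): (g) is triggered (the record's age is 7 years, meeting the 7 years threshold), but yields to (h): (h) is engaged — the reportable unit count is 6, less than the 7 limit. (i) would limit (h) — a current Standing Clearance is held — but (j) sets (i) aside: (j) operates against (i): the compliance score is 61 points, meeting the 52 points threshold. (k) is triggered (Greta is the subject of the report), but yields to (l): (l) operates against (k): the reference index is 197, meeting the 186 threshold. (m) is not engaged (no current Schedule 1 Approval is held), so (l) stands. Exception (c) stands.
Exception (d): the report was obtained under a confidentiality agreement; the report is an unadopted draft — every condition holds. But: (n) operates against (d): the qualifying period is 190 days, meeting the 160 days threshold. (o) does not operate here (the coverage ratio is 62%, short of 64%), so (n) stands. Exception (d) does not apply.

No — exception (c) applies; the Larksea Housing Agency is not required to disclose the report.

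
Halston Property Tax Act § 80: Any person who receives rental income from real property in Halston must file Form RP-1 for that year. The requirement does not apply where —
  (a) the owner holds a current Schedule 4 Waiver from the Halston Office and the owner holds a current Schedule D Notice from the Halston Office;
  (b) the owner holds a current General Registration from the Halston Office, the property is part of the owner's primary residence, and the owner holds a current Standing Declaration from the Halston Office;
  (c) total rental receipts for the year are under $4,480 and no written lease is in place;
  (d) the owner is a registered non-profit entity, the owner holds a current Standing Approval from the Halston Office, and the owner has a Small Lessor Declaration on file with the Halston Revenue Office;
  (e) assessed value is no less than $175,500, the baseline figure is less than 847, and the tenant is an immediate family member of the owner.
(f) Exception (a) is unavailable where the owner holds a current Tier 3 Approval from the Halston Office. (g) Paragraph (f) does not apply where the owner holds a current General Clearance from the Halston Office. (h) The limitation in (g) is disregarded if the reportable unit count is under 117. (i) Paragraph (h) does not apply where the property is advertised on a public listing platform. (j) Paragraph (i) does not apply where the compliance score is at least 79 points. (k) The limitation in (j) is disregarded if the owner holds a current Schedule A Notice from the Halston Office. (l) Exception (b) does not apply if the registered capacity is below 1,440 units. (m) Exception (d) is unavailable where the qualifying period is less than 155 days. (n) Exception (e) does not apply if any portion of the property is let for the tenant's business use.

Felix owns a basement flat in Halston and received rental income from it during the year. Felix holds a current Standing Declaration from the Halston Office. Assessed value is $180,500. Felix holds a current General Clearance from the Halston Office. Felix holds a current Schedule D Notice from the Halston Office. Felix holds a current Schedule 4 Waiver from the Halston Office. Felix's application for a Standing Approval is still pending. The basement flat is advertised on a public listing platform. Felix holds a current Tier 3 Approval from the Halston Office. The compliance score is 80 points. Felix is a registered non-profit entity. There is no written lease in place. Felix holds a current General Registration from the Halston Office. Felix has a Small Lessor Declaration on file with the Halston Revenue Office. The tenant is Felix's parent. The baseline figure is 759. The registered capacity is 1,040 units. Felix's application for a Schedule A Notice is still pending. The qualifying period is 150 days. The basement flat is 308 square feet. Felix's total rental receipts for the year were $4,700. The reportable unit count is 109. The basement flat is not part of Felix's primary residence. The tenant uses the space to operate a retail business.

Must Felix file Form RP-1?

Yes — Felix must file Form RP-1.

Exception (a) is satisfied on its face — a current Schedule 4 Waiver is held; a current Schedule D Notice is held. However, paragraphs (f)–(k) must be considered: (f) operates against (a): a current Tier 3 Approval is held. (g) would limit (f) — a current General Clearance is held — but (h) sets (g) aside: (h) operates — the reportable unit count is 109, under the 117 limit. (i) is triggered (the property is publicly advertised), but is overridden by (j): (j) operates against (i): the compliance score is 80 points, meeting the 79 points threshold. (k), which would lift (j), is not engaged — no current Schedule A Notice is held. (a) is therefore removed.
Exception (b) does not apply: the basement flat is not part of the primary residence.
Exception (c) does not apply: total rental receipts for the year are $4,700, not under $4,480.
Exception (d) requires that the owner holds a current Standing Approval from the Halston Office; but no current Standing Approval is held, so (d) is unavailable.
Exception (e)'s conditions are all satisfied: assessed value is $180,500, meeting the $175,500 threshold; the baseline figure is 759, less than the 847 limit; the tenant is an immediate family member. Turning to paragraph (n): (n) operates against (e): the space is let for business use. So (e) is unavailable.
No exception applies. The general rule governs.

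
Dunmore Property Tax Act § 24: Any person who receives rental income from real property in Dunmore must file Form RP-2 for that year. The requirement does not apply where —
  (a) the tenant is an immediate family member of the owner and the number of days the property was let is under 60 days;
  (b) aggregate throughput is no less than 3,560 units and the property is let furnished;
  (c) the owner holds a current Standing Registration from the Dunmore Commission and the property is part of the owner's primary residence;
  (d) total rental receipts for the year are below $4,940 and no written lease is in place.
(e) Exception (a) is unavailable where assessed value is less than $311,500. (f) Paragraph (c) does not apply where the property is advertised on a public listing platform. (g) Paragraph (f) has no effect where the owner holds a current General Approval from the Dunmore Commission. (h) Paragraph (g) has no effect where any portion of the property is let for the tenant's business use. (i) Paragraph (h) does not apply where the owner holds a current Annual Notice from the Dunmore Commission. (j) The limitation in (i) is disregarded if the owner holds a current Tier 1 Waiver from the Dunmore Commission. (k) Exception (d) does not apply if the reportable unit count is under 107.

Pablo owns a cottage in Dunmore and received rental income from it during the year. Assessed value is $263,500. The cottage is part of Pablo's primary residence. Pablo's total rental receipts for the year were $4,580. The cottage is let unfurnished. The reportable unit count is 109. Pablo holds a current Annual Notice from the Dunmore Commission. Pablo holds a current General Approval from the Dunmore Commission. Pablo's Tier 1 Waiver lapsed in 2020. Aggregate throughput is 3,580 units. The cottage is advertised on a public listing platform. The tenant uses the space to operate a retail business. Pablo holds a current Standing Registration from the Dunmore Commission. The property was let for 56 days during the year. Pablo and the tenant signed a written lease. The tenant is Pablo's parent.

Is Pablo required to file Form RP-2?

All of (a)'s requirements are met (the tenant is an immediate family member; the number of days the property was let is 56 days, under the 60 days limit). But applying paragraph (e): (e) applies — assessed value is $263,500, less than the $311,500 limit. So (a) is unavailable.
Exception (b) requires that the property is let furnished; but the property is let unfurnished, so (b) is unavailable.
Exception (c)'s conditions are all satisfied: a current Standing Registration is held; the cottage is part of the primary residence. Applying paragraphs (f)–(j): (f) would limit (c) — the property is publicly advertised — but (g) sets (f) aside: (g) applies — a current General Approval is held. (h) is engaged (the space is let for business use), but yields to (i): (i) operates — a current Annual Notice is held. (j) does not operate here (the Tier 1 Waiver is not current), so (i) stands. Exception (c) stands.
Exception (d) does not apply: a written lease is in place.

No — exception (c) applies; Pablo is not required to file Form RP-2.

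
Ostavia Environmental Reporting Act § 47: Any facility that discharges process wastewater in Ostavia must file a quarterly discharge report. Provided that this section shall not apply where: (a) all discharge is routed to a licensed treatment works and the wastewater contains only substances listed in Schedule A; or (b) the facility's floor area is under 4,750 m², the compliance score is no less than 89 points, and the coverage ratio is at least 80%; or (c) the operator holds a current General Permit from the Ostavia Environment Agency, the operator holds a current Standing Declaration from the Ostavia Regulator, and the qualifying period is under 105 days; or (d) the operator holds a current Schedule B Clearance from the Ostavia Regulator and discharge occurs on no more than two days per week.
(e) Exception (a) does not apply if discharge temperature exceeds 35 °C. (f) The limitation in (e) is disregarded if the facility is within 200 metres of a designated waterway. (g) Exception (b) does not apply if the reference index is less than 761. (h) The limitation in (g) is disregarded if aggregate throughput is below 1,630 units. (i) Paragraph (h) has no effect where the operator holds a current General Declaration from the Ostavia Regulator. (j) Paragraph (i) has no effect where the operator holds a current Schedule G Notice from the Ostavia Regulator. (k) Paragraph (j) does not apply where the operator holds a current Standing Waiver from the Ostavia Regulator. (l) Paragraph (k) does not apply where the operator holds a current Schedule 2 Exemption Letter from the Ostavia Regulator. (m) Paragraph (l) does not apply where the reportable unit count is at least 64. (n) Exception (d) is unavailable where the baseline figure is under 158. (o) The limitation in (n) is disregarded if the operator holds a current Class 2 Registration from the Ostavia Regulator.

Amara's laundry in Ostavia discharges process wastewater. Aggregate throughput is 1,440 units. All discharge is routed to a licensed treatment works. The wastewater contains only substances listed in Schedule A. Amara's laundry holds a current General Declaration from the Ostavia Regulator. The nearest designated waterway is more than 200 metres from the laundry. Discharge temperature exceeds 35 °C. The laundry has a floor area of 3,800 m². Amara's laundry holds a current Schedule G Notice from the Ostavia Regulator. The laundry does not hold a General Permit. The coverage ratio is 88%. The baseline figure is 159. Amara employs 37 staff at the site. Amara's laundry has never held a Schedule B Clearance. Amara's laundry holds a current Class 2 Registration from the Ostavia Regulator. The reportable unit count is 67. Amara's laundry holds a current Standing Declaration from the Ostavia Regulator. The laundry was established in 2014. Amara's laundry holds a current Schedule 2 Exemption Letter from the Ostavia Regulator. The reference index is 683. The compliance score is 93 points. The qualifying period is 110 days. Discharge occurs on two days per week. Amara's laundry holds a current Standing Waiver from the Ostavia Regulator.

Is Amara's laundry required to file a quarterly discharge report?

Yes — Amara's laundry must file a quarterly discharge report.

All of (a)'s requirements are met (discharge is routed to a licensed treatment works; the wastewater is Schedule-A-only). But: (e) operates against (a): discharge temperature exceeds 35 °C. (f) is not engaged (the laundry is more than 200 m from any designated waterway), so (e) stands. (a) is therefore removed.
All of (b)'s requirements are met (the facility's floor area is 3,800 m², under the 4,750 m² limit; the compliance score is 93 points, meeting the 89 points threshold; the coverage ratio is 88%, meeting the 80% threshold). But applying paragraphs (g)–(m): (g) applies — the reference index is 683, less than the 761 limit. (h) would limit (g) — aggregate throughput is 1,440 units, below the 1,630 units limit — but (i) sets (h) aside: (i) is triggered — a current General Declaration is held. (j) would limit (i) — a current Schedule G Notice is held — but (k) sets (j) aside: (k) operates against (j): a current Standing Waiver is held. (l) applies (a current Schedule 2 Exemption Letter is held), but is itself disapplied by (m): (m) is engaged — the reportable unit count is 67, meeting the 64 threshold. (b) is therefore removed.
Exception (c) fails — no General Permit is held.
Exception (d) fails — the Schedule B Clearance is not current.
No exception is made out. Amara's laundry falls within the general rule.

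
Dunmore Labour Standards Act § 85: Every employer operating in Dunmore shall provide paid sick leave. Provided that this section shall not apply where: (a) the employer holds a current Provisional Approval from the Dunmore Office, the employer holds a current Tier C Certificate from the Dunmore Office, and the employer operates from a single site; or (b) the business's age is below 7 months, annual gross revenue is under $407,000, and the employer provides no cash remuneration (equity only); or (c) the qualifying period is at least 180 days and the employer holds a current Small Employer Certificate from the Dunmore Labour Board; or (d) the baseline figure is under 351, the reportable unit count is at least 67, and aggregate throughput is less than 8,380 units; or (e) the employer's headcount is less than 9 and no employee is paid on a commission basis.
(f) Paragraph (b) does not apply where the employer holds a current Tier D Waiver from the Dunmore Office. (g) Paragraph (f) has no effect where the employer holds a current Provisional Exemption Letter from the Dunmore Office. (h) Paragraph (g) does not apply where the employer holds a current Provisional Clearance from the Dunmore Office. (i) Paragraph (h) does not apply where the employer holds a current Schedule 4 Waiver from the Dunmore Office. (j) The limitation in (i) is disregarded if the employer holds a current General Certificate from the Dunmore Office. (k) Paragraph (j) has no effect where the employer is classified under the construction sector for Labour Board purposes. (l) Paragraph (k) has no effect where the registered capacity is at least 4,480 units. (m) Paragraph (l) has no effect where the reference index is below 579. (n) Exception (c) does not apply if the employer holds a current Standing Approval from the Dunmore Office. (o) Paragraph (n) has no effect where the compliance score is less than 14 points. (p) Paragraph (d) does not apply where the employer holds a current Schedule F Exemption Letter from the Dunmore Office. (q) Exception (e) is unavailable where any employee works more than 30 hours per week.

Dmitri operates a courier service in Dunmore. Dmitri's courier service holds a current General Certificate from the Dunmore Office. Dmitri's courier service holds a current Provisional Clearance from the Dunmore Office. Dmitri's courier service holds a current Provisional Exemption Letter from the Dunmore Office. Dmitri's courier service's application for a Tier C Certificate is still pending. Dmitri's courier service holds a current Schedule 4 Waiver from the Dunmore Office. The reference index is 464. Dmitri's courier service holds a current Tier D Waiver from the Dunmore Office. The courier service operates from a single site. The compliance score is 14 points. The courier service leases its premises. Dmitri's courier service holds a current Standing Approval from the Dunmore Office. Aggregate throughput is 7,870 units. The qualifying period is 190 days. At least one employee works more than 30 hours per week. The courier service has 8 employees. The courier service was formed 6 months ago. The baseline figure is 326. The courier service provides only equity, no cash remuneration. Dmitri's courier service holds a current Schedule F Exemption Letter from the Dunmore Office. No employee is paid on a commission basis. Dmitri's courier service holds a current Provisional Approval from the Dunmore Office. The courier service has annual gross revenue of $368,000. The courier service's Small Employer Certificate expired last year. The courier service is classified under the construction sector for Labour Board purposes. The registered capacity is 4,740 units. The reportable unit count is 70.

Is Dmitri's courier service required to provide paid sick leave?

Exception (a) fails — the Tier C Certificate is not current.
All of (b)'s requirements are met (the business's age is 6 months, below the 7 months limit; annual gross revenue is $368,000, under the $407,000 limit; remuneration is equity-only). Under paragraphs (f)–(m): (f) would limit (b) — a current Tier D Waiver is held — but (g) sets (f) aside: (g) operates against (f): a current Provisional Exemption Letter is held. (h) would limit (g) — a current Provisional Clearance is held — but (i) sets (h) aside: (i) operates against (h): a current Schedule 4 Waiver is held. (j) is triggered (a current General Certificate is held), but yields to (k): (k) operates — the courier service is classified under the construction sector. (l) is triggered (the registered capacity is 4,740 units, meeting the 4,480 units threshold), but is overridden by (m): (m) operates against (l): the reference index is 464, below the 579 limit. (b) remains available.
Exception (c) fails — the Small Employer Certificate has expired.
All of (d)'s requirements are met (the baseline figure is 326, under the 351 limit; the reportable unit count is 70, meeting the 67 threshold; aggregate throughput is 7,870 units, less than the 8,380 units limit). Turning to paragraph (p): (p) applies — a current Schedule F Exemption Letter is held. (d) is therefore removed.
Exception (e) is satisfied on its face — the employer's headcount is 8, less than the 9 limit; no employee is paid on commission. But: (q) operates — at least one employee exceeds 30 hours/week. Exception (e) does not apply.

No — exception (b) applies; Dmitri's courier service is not required to provide paid sick leave.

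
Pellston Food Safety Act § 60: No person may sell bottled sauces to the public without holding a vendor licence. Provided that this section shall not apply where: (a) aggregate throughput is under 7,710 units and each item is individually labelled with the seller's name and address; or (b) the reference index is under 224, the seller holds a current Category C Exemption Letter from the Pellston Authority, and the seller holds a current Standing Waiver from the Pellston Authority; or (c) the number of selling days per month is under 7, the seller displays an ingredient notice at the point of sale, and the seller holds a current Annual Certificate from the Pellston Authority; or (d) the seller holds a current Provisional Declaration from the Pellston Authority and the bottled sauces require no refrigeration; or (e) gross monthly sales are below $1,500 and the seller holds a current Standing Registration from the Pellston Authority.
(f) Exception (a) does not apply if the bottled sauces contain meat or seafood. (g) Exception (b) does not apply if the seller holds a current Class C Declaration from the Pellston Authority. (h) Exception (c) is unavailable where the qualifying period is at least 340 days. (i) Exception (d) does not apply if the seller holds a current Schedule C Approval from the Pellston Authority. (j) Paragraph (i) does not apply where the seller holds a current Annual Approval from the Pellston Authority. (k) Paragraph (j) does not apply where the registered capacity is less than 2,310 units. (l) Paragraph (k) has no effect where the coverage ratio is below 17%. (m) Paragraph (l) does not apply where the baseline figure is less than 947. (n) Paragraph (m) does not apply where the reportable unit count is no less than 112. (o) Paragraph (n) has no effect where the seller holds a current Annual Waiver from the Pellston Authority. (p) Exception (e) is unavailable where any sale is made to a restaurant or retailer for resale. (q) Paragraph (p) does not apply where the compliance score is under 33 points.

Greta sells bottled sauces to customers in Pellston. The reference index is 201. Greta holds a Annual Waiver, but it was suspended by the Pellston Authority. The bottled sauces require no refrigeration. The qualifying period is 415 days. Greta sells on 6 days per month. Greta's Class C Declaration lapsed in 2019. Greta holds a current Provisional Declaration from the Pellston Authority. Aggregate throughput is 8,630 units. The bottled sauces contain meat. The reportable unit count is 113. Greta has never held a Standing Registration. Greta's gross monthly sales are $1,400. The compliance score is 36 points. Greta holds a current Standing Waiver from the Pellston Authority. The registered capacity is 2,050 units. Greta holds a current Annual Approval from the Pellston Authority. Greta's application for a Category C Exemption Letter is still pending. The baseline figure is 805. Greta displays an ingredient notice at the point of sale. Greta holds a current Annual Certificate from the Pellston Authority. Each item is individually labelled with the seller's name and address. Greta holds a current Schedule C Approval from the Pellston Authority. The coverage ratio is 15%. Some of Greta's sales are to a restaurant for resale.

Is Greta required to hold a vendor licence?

Exception (a) requires that aggregate throughput is under 7,710 units; but aggregate throughput is 8,630 units, not under 7,710 units, so (a) is unavailable.
Exception (b) fails — no current Category C Exemption Letter is held.
All of (c)'s requirements are met (the number of selling days per month is 6, under the 7 limit; an ingredient notice is displayed; a current Annual Certificate is held). But applying paragraph (h): (h) is engaged — the qualifying period is 415 days, meeting the 340 days threshold. So (c) is unavailable.
Exception (d)'s conditions are all satisfied: a current Provisional Declaration is held; the bottled sauces are shelf-stable. As to paragraphs (i)–(o): (i) would limit (d) — a current Schedule C Approval is held — but (j) sets (i) aside: (j) is triggered — a current Annual Approval is held. (k) is triggered (the registered capacity is 2,050 units, less than the 2,310 units limit), but is itself disapplied by (l): (l) operates — the coverage ratio is 15%, below the 17% limit. (m) would limit (l) — the baseline figure is 805, less than the 947 limit — but (n) sets (m) aside: (n) operates against (m): the reportable unit count is 113, meeting the 112 threshold. (o) is inapplicable (the Annual Waiver is not current), so (n) stands. So (d) applies.
Exception (e) requires that the seller holds a current Standing Registration from the Pellston Authority; but no current Standing Registration is held, so (e) is unavailable.

No — exception (d) applies; Greta is not required to hold a vendor licence.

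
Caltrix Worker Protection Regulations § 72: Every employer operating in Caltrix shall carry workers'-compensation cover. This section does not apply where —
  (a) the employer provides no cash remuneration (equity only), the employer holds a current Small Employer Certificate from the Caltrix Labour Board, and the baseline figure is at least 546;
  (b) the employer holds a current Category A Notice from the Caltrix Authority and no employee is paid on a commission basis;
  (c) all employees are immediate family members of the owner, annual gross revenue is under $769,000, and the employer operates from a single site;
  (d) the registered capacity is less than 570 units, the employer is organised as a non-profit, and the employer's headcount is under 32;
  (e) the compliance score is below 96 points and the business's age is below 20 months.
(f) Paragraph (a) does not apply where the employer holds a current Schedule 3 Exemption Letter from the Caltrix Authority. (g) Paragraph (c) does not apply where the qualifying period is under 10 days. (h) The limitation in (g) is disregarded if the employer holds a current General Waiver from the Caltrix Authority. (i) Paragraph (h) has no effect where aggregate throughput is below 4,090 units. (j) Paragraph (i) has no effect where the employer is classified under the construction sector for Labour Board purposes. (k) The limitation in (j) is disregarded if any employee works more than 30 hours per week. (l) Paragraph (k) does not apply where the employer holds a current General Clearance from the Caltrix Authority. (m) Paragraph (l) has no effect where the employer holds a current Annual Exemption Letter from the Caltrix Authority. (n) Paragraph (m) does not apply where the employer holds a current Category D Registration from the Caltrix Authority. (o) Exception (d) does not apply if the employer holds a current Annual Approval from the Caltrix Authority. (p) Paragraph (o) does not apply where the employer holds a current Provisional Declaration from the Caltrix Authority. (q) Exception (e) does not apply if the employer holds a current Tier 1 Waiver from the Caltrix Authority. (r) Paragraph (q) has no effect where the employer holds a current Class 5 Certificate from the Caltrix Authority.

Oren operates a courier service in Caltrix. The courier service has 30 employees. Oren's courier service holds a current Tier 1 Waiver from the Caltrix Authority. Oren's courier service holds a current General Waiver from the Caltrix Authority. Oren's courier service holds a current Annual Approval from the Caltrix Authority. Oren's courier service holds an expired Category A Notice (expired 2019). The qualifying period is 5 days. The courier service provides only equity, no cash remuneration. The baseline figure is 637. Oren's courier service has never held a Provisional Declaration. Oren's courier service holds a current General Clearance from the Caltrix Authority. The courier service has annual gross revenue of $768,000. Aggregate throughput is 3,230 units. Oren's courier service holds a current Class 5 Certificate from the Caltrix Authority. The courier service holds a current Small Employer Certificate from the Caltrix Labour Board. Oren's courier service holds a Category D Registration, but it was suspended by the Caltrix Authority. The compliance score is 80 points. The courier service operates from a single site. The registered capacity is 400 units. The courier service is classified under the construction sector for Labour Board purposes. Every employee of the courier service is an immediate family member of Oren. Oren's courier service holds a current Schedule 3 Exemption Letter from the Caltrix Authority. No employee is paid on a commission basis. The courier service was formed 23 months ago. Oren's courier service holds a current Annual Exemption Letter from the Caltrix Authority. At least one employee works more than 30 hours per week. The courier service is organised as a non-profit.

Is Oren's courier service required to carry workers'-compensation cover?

Yes — Oren's courier service must carry workers'-compensation cover.

Exception (a): remuneration is equity-only; a current Small Employer Certificate is held; the baseline figure is 637, meeting the 546 threshold — every condition holds. However, paragraph (f) must be considered: (f) operates — a current Schedule 3 Exemption Letter is held. So (a) is unavailable.
Exception (b) fails — there is no Category A Notice in force.
Exception (c)'s conditions are all satisfied: every employee is an immediate family member; annual gross revenue is $768,000, under the $769,000 limit; the employer operates from a single site. Turning to paragraphs (g)–(n): (g) operates against (c): the qualifying period is 5 days, under the 10 days limit. (h) would limit (g) — a current General Waiver is held — but (i) sets (h) aside: (i) is triggered — aggregate throughput is 3,230 units, below the 4,090 units limit. (j) operates (the courier service is classified under the construction sector), but is itself disapplied by (k): (k) operates against (j): at least one employee exceeds 30 hours/week. (l) is engaged (a current General Clearance is held), but is displaced by (m): (m) applies — a current Annual Exemption Letter is held. (n) does not operate here (no current Category D Registration is held), so (m) stands. So (c) is unavailable.
Exception (d) is satisfied on its face — the registered capacity is 400 units, less than the 570 units limit; the employer is a non-profit; the employer's headcount is 30, under the 32 limit. But: (o) is engaged — a current Annual Approval is held. (p), which would lift (o), does not operate here — there is no Provisional Declaration in force. Exception (d) does not apply.
Exception (e) does not apply: the business's age is 23 months, not below 20 months.
No exception applies. The general rule governs.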